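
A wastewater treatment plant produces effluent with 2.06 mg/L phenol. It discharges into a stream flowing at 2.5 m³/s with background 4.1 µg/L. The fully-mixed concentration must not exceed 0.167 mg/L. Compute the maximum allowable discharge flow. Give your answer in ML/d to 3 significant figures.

18.6 ML/d

4.1 µg/L = 0.0041 mg/L.
Mass balance at complete mixing: C_std·(Q_w + Q_r) = Q_w·C_e + Q_r·C_b.
Rearranging, Q_w = Q_r·(C_std − C_b)/(C_e − C_std) = 2.5·(0.167 − 0.0041) / (2.06 − 0.167) = 0.2151 m³/s.
= 18.59 ML/d.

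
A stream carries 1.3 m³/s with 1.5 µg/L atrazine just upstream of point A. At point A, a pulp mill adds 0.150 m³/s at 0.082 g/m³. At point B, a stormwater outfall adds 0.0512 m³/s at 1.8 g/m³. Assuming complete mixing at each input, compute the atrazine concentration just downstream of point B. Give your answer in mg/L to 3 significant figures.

0.0709 mg/L

1.5 µg/L = 0.0015 mg/L.
After input A: C = (1.3·0.0015 + 0.15·0.082) / 1.45 = 0.009828 mg/L.
After input B: C = (1.45·0.009828 + 0.0512·1.8) / 1.501 = 0.07088 mg/L.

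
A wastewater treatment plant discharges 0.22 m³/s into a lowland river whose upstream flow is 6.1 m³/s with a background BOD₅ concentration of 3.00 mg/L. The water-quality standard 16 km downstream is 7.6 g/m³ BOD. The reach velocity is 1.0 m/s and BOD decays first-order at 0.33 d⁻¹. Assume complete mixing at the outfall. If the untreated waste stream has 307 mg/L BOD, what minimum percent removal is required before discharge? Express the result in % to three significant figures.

Travel time to the compliance point: t = 1.6e+04/1.0 = 1.6e+04 s = 0.1852 d; decay factor exp(−0.33·0.1852) = 0.9407.
So the concentration just after mixing may be at most 7.6/0.9407 = 8.079 mg/L.
Mass balance: 8.079·6.32 = 0.22·Cₑ + 6.1·3.
Cₑ = (51.06 − 18.3) / 0.22 = 148.9 mg/L.
Required removal = 1 − 148.9/307 = 51.5 %.

51.5 %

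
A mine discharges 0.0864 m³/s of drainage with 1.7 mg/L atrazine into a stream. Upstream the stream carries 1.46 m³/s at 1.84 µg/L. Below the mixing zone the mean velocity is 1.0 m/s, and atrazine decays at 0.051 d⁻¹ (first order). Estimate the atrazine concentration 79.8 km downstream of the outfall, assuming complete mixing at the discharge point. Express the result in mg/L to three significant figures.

1.84 µg/L = 0.00184 mg/L.
After complete mixing, C₀ = (0.0864·1.7 + 1.46·0.00184) / 1.546 = 0.09672 mg/L.
Travel time t = 7.98e+04 m / 1.0 m/s = 7.98e+04 s = 0.9236 d.
C = 0.09672·exp(−0.051·0.9236) = 0.09672·0.954 = 0.09227 mg/L.

0.0923 mg/L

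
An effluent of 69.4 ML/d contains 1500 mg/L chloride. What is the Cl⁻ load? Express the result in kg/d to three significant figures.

104000 kg/d

69.4 ML/d = 0.8032 m³/s.
Mass flux = Q·C = 0.8032 m³/s × 1500 g/m³ = 1205 g/s.
= 1205 g/s × 86.4 = 1.041e+05 kg/d.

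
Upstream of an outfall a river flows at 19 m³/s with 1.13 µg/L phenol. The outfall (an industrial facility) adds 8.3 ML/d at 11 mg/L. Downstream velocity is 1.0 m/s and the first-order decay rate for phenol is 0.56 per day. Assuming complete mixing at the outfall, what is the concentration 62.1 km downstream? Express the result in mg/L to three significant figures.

8.3 ML/d = 0.09606 m³/s.
1.13 µg/L = 0.00113 mg/L.
After complete mixing, C₀ = (0.09606·11 + 19·0.00113) / 19.1 = 0.05646 mg/L.
Travel time t = 6.21e+04 m / 1.0 m/s = 6.21e+04 s = 0.7188 d.
C = 0.05646·exp(−0.56·0.7188) = 0.05646·0.6686 = 0.03775 mg/L.

0.0378 mg/L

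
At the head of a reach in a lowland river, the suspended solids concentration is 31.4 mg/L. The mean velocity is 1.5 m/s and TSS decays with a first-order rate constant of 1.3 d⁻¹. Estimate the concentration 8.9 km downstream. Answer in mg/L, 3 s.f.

28.7 mg/L

Travel time t = 8.9 km / 1.5 m/s = 8900/1.5 = 5933 s = 0.06867 d.
First-order decay: C = 31.4·exp(−1.3·0.06867) = 31.4·0.9146 = 28.72 mg/L.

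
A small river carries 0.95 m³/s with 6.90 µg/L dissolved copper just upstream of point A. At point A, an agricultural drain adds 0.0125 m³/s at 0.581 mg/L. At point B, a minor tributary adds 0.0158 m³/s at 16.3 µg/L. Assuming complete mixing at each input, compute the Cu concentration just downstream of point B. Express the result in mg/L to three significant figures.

0.0144 mg/L

6.90 µg/L = 0.0069 mg/L.
After input A: C = (0.95·0.0069 + 0.0125·0.581) / 0.9625 = 0.01436 mg/L.
16.3 µg/L = 0.0163 mg/L.
After input B: C = (0.9625·0.01436 + 0.0158·0.0163) / 0.9783 = 0.01439 mg/L.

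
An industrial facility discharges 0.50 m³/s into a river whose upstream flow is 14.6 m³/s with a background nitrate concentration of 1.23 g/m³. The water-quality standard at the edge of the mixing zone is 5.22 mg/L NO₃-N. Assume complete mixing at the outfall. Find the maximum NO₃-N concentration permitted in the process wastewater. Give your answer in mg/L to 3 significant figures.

Mass balance: 5.22·15.1 = 0.5·Cₑ + 14.6·1.23.
Cₑ = (78.82 − 17.96) / 0.5 = 121.7 mg/L.

122 mg/L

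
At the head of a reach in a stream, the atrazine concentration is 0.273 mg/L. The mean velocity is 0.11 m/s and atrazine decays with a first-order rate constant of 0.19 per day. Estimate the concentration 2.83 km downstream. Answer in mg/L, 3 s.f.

0.258 mg/L

Travel time t = 2.83 km / 0.11 m/s = 2830/0.11 = 2.573e+04 s = 0.2978 d.
First-order decay: C = 0.273·exp(−0.19·0.2978) = 0.273·0.945 = 0.258 mg/L.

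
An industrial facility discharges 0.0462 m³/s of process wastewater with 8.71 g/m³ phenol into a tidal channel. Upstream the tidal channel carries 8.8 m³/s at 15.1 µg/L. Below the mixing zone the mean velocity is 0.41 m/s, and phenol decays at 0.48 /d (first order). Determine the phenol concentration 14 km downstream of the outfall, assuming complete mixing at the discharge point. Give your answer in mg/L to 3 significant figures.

15.1 µg/L = 0.0151 mg/L.
After complete mixing, C₀ = (0.0462·8.71 + 8.8·0.0151) / 8.846 = 0.06051 mg/L.
Travel time t = 1.4e+04 m / 0.41 m/s = 3.415e+04 s = 0.3952 d.
C = 0.06051·exp(−0.48·0.3952) = 0.06051·0.8272 = 0.05005 mg/L.

0.0501 mg/L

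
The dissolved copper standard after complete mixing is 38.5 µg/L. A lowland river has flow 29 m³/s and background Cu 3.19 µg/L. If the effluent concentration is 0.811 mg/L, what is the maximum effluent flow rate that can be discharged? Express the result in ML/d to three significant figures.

115 ML/d

3.19 µg/L = 0.00319 mg/L.
38.5 µg/L = 0.0385 mg/L.
Mass balance at complete mixing: C_std·(Q_w + Q_r) = Q_w·C_e + Q_r·C_b.
Rearranging, Q_w = Q_r·(C_std − C_b)/(C_e − C_std) = 29·(0.0385 − 0.00319) / (0.811 − 0.0385) = 1.326 m³/s.
= 114.5 ML/d.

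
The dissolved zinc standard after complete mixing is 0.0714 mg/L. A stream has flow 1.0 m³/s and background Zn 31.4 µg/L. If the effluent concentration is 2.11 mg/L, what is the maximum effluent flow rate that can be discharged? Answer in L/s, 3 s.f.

31.4 µg/L = 0.0314 mg/L.
Mass balance at complete mixing: C_std·(Q_w + Q_r) = Q_w·C_e + Q_r·C_b.
Rearranging, Q_w = Q_r·(C_std − C_b)/(C_e − C_std) = 1.0·(0.0714 − 0.0314) / (2.11 − 0.0714) = 0.01962 m³/s.
= 19.62 L/s.

19.6 L/s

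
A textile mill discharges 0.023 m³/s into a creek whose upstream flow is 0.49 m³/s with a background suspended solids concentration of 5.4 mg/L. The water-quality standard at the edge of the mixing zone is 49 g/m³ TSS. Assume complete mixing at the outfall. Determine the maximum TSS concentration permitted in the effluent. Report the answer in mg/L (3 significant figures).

Mass balance: 49·0.513 = 0.023·Cₑ + 0.49·5.4.
Cₑ = (25.14 − 2.646) / 0.023 = 977.9 mg/L.

978 mg/L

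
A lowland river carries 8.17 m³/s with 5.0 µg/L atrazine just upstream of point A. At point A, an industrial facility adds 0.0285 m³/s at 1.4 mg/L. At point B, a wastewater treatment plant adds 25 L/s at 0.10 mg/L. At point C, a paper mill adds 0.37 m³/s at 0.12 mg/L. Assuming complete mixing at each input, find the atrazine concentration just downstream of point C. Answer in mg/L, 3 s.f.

0.0149 mg/L

5.0 µg/L = 0.005 mg/L.
After input A: C = (8.17·0.005 + 0.0285·1.4) / 8.198 = 0.009849 mg/L.
25 L/s = 0.025 m³/s.
After input B: C = (8.198·0.009849 + 0.025·0.1) / 8.223 = 0.01012 mg/L.
After input C: C = (8.223·0.01012 + 0.37·0.12) / 8.593 = 0.01485 mg/L.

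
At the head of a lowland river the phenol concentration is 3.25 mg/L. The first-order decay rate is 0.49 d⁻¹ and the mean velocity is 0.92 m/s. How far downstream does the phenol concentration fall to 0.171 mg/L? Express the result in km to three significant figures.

From C = C₀·e^(−kt), t = ln(C₀/C)/k = ln(3.25/0.171)/0.49 = 2.945/0.49 = 6.01 d.
Distance = v·t = 0.92 m/s × 5.192e+05 s = 4.777e+05 m = 477.7 km.

478 km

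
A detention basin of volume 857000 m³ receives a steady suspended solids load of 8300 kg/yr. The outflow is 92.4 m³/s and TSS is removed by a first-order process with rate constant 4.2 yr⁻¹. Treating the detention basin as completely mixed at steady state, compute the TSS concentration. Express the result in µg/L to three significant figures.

2.84 µg/L

Outflow Q = 92.4 m³/s × 3.156e+07 s/yr = 2.916e+09 m³/yr.
Steady-state CSTR mass balance: W = Q·C + k·V·C, so C = W/(Q + kV).
Q + kV = 2.916e+09 + 4.2·857000 = 2.92e+09 m³/yr.
C = 8300/2.92e+09 = 2.843e-06 kg/m³ = 0.002843 mg/L = 2.843 µg/L.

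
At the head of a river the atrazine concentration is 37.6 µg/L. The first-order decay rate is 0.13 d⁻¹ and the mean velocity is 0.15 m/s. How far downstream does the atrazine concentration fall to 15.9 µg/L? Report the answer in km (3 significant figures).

85.8 km

From C = C₀·e^(−kt), t = ln(C₀/C)/k = ln(37.6/15.9)/0.13 = 0.8607/0.13 = 6.621 d.
Distance = v·t = 0.15 m/s × 5.72e+05 s = 8.58e+04 m = 85.8 km.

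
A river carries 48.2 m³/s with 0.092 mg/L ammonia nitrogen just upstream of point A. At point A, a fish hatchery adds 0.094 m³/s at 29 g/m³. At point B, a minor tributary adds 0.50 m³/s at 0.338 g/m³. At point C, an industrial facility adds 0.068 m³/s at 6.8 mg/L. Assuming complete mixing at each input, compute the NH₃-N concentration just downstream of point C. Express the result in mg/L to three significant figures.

0.159 mg/L

After input A: C = (48.2·0.092 + 0.094·29) / 48.29 = 0.1483 mg/L.
After input B: C = (48.29·0.1483 + 0.5·0.338) / 48.79 = 0.1502 mg/L.
After input C: C = (48.79·0.1502 + 0.068·6.8) / 48.86 = 0.1595 mg/L.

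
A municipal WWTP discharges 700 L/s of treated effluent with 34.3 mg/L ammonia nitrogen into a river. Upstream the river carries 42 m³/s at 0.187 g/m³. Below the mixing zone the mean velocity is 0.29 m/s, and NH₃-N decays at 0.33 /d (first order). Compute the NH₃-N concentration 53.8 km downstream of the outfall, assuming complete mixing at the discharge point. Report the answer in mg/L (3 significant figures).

0.367 mg/L

700 L/s = 0.7 m³/s.
After complete mixing, C₀ = (0.7·34.3 + 42·0.187) / 42.7 = 0.7462 mg/L.
Travel time t = 5.38e+04 m / 0.29 m/s = 1.855e+05 s = 2.147 d.
C = 0.7462·exp(−0.33·2.147) = 0.7462·0.4923 = 0.3674 mg/L.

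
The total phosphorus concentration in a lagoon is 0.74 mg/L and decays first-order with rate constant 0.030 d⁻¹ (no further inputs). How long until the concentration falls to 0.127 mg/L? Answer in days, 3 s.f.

t = ln(C₀/C)/k = ln(0.74/0.127)/0.030 = 1.762/0.030 = 58.75 d.

58.7 d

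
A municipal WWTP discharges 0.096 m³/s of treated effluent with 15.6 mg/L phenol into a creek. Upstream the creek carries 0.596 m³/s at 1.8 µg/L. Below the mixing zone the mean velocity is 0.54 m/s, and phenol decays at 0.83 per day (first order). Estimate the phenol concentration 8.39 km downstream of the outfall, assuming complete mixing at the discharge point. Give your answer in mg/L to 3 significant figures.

1.87 mg/L

1.8 µg/L = 0.0018 mg/L.
After complete mixing, C₀ = (0.096·15.6 + 0.596·0.0018) / 0.692 = 2.166 mg/L.
Travel time t = 8390 m / 0.54 m/s = 1.554e+04 s = 0.1798 d.
C = 2.166·exp(−0.83·0.1798) = 2.166·0.8613 = 1.865 mg/L.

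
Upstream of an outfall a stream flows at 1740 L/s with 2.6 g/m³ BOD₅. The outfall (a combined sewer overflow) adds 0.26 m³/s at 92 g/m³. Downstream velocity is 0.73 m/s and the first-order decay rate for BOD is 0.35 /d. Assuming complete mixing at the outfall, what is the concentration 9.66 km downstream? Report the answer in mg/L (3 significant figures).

1740 L/s = 1.74 m³/s.
After complete mixing, C₀ = (0.26·92 + 1.74·2.6) / 2 = 14.22 mg/L.
Travel time t = 9660 m / 0.73 m/s = 1.323e+04 s = 0.1532 d.
C = 14.22·exp(−0.35·0.1532) = 14.22·0.9478 = 13.48 mg/L.

13.5 mg/L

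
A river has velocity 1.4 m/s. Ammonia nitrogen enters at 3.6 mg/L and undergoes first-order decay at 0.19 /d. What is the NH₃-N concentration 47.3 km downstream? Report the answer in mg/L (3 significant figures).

Travel time t = 47.3 km / 1.4 m/s = 4.73e+04/1.4 = 3.379e+04 s = 0.391 d.
First-order decay: C = 3.6·exp(−0.19·0.391) = 3.6·0.9284 = 3.342 mg/L.

3.34 mg/L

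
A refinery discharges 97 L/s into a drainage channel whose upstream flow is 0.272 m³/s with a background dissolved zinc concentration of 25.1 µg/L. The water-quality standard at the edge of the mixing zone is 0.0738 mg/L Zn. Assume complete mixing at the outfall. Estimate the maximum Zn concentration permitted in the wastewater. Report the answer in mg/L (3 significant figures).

97 L/s = 0.097 m³/s.
25.1 µg/L = 0.0251 mg/L.
Mass balance: 0.0738·0.369 = 0.097·Cₑ + 0.272·0.0251.
Cₑ = (0.02723 − 0.006827) / 0.097 = 0.2104 mg/L.

0.210 mg/L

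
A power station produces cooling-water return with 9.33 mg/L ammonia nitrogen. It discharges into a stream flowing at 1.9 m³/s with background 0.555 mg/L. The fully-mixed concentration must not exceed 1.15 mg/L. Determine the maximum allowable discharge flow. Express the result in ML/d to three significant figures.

11.9 ML/d

Mass balance at complete mixing: C_std·(Q_w + Q_r) = Q_w·C_e + Q_r·C_b.
Rearranging, Q_w = Q_r·(C_std − C_b)/(C_e − C_std) = 1.9·(1.15 − 0.555) / (9.33 − 1.15) = 0.1382 m³/s.
= 11.94 ML/d.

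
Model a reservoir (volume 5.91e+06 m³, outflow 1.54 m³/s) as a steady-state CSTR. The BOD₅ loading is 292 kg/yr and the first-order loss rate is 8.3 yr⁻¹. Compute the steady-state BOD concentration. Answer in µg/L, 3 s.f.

Outflow Q = 1.54 m³/s × 3.156e+07 s/yr = 4.86e+07 m³/yr.
Steady-state CSTR mass balance: W = Q·C + k·V·C, so C = W/(Q + kV).
Q + kV = 4.86e+07 + 8.3·5.91e+06 = 9.765e+07 m³/yr.
C = 292/9.765e+07 = 2.99e-06 kg/m³ = 0.00299 mg/L = 2.99 µg/L.

2.99 µg/L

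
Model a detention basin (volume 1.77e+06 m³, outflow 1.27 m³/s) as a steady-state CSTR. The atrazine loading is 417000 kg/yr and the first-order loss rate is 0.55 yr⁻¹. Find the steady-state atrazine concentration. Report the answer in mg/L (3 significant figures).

Outflow Q = 1.27 m³/s × 3.156e+07 s/yr = 4.008e+07 m³/yr.
Steady-state CSTR mass balance: W = Q·C + k·V·C, so C = W/(Q + kV).
Q + kV = 4.008e+07 + 0.55·1.77e+06 = 4.105e+07 m³/yr.
C = 417000/4.105e+07 = 0.01016 kg/m³ = 10.16 mg/L.

10.2 mg/L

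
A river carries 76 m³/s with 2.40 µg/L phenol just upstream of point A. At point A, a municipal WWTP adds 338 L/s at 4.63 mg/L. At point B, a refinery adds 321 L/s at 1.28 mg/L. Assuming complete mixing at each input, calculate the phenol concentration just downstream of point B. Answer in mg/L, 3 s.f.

2.40 µg/L = 0.0024 mg/L.
338 L/s = 0.338 m³/s.
After input A: C = (76·0.0024 + 0.338·4.63) / 76.34 = 0.02289 mg/L.
321 L/s = 0.321 m³/s.
After input B: C = (76.34·0.02289 + 0.321·1.28) / 76.66 = 0.02815 mg/L.

0.0282 mg/L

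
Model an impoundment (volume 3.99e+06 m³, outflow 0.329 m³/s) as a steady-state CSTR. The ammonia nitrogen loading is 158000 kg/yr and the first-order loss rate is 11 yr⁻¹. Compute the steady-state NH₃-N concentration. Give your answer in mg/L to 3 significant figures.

2.91 mg/L

Outflow Q = 0.329 m³/s × 3.156e+07 s/yr = 1.038e+07 m³/yr.
Steady-state CSTR mass balance: W = Q·C + k·V·C, so C = W/(Q + kV).
Q + kV = 1.038e+07 + 11·3.99e+06 = 5.427e+07 m³/yr.
C = 158000/5.427e+07 = 0.002911 kg/m³ = 2.911 mg/L.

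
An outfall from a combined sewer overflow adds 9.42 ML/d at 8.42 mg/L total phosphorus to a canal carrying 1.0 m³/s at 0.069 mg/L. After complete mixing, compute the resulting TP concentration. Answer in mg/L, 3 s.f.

9.42 ML/d = 0.109 m³/s.
By mass balance at complete mixing, C = (0.109·8.42 + 1·0.069) / (0.109 + 1) = 0.987/1.109 = 0.89 mg/L.

0.890 mg/L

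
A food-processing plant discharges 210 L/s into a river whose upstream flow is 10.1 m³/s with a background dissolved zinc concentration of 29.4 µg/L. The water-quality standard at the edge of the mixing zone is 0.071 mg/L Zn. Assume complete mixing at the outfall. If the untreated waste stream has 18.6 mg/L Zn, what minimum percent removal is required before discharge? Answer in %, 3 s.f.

88.9 %

210 L/s = 0.21 m³/s.
29.4 µg/L = 0.0294 mg/L.
Mass balance: 0.071·10.31 = 0.21·Cₑ + 10.1·0.0294.
Cₑ = (0.732 − 0.2969) / 0.21 = 2.072 mg/L.
Required removal = 1 − 2.072/18.6 = 88.86 %.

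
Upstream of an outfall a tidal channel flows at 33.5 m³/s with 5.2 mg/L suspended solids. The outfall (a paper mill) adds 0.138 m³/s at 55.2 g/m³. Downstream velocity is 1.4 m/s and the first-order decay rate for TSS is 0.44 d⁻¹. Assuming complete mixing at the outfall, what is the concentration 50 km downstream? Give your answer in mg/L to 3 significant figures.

After complete mixing, C₀ = (0.138·55.2 + 33.5·5.2) / 33.64 = 5.405 mg/L.
Travel time t = 5e+04 m / 1.4 m/s = 3.571e+04 s = 0.4134 d.
C = 5.405·exp(−0.44·0.4134) = 5.405·0.8337 = 4.506 mg/L.

4.51 mg/L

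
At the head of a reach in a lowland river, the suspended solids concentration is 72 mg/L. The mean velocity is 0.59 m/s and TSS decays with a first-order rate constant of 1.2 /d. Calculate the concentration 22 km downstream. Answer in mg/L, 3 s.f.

Travel time t = 22 km / 0.59 m/s = 2.2e+04/0.59 = 3.729e+04 s = 0.4316 d.
First-order decay: C = 72·exp(−1.2·0.4316) = 72·0.5958 = 42.9 mg/L.

42.9 mg/L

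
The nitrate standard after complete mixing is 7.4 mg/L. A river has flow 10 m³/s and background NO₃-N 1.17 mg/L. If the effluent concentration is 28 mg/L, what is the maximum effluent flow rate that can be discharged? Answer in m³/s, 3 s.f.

3.02 m³/s

Mass balance at complete mixing: C_std·(Q_w + Q_r) = Q_w·C_e + Q_r·C_b.
Rearranging, Q_w = Q_r·(C_std − C_b)/(C_e − C_std) = 10·(7.4 − 1.17) / (28 − 7.4) = 3.024 m³/s.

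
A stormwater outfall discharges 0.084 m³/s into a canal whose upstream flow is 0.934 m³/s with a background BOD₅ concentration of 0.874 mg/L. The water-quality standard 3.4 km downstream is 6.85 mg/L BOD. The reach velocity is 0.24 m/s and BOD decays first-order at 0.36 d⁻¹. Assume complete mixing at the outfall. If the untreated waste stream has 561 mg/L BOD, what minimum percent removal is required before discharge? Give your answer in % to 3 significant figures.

86.0 %

Travel time to the compliance point: t = 3400/0.24 = 1.417e+04 s = 0.164 d; decay factor exp(−0.36·0.164) = 0.9427.
So the concentration just after mixing may be at most 6.85/0.9427 = 7.267 mg/L.
Mass balance: 7.267·1.018 = 0.084·Cₑ + 0.934·0.874.
Cₑ = (7.397 − 0.8163) / 0.084 = 78.35 mg/L.
Required removal = 1 − 78.35/561 = 86.03 %.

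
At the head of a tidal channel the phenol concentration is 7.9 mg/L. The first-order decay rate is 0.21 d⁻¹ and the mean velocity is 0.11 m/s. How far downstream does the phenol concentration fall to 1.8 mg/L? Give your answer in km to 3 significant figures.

From C = C₀·e^(−kt), t = ln(C₀/C)/k = ln(7.9/1.8)/0.21 = 1.479/0.21 = 7.043 d.
Distance = v·t = 0.11 m/s × 6.085e+05 s = 6.694e+04 m = 66.94 km.

66.9 km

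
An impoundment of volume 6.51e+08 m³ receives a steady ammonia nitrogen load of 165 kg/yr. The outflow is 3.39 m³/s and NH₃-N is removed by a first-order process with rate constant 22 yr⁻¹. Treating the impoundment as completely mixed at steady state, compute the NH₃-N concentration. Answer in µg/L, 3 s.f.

Outflow Q = 3.39 m³/s × 3.156e+07 s/yr = 1.07e+08 m³/yr.
Steady-state CSTR mass balance: W = Q·C + k·V·C, so C = W/(Q + kV).
Q + kV = 1.07e+08 + 22·6.51e+08 = 1.443e+10 m³/yr.
C = 165/1.443e+10 = 1.144e-08 kg/m³ = 1.144e-05 mg/L = 0.01144 µg/L.

0.0114 µg/L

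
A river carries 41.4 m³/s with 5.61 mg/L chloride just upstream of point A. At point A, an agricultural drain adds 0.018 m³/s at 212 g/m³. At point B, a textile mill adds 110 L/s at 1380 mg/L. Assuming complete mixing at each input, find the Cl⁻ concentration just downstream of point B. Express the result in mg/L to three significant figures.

9.34 mg/L

After input A: C = (41.4·5.61 + 0.018·212) / 41.42 = 5.7 mg/L.
110 L/s = 0.11 m³/s.
After input B: C = (41.42·5.7 + 0.11·1380) / 41.53 = 9.34 mg/L.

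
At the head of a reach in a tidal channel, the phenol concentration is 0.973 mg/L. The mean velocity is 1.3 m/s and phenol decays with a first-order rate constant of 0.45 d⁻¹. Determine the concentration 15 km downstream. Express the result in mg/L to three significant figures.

0.916 mg/L

Travel time t = 15 km / 1.3 m/s = 1.5e+04/1.3 = 1.154e+04 s = 0.1335 d.
First-order decay: C = 0.973·exp(−0.45·0.1335) = 0.973·0.9417 = 0.9162 mg/L.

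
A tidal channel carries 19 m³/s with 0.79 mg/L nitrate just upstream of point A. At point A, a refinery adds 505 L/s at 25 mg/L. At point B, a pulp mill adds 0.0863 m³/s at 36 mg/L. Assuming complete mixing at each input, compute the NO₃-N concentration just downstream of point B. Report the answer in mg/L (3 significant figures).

505 L/s = 0.505 m³/s.
After input A: C = (19·0.79 + 0.505·25) / 19.5 = 1.417 mg/L.
After input B: C = (19.5·1.417 + 0.0863·36) / 19.59 = 1.569 mg/L.

1.57 mg/L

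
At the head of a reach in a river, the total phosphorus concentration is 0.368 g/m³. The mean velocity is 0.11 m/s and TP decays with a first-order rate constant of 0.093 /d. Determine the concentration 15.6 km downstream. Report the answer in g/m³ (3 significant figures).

0.316 g/m³

Travel time t = 15.6 km / 0.11 m/s = 1.56e+04/0.11 = 1.418e+05 s = 1.641 d.
First-order decay: C = 0.368·exp(−0.093·1.641) = 0.368·0.8584 = 0.3159 g/m³.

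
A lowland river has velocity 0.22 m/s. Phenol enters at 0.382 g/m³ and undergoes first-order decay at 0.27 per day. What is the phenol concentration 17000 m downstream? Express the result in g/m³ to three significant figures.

Travel time t = 17000 m / 0.22 m/s = 1.7e+04/0.22 = 7.727e+04 s = 0.8944 d.
First-order decay: C = 0.382·exp(−0.27·0.8944) = 0.382·0.7855 = 0.3 g/m³.

0.300 g/m³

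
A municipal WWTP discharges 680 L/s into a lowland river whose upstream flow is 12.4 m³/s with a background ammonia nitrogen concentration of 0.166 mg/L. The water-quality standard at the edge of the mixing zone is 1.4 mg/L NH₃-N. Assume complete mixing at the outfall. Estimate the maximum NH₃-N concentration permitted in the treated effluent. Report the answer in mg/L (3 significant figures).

680 L/s = 0.68 m³/s.
Mass balance: 1.4·13.08 = 0.68·Cₑ + 12.4·0.166.
Cₑ = (18.31 − 2.058) / 0.68 = 23.9 mg/L.

23.9 mg/L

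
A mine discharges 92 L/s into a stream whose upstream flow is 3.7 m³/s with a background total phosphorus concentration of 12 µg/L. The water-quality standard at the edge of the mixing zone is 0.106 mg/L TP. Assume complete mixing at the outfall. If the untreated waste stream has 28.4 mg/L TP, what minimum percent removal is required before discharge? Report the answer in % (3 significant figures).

92 L/s = 0.092 m³/s.
12 µg/L = 0.012 mg/L.
Mass balance: 0.106·3.792 = 0.092·Cₑ + 3.7·0.012.
Cₑ = (0.402 − 0.0444) / 0.092 = 3.886 mg/L.
Required removal = 1 − 3.886/28.4 = 86.32 %.

86.3 %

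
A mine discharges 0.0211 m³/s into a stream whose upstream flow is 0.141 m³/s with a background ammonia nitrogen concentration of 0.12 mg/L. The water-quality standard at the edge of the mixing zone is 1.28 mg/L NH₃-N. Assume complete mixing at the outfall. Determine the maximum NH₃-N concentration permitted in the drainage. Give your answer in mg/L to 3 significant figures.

Mass balance: 1.28·0.1621 = 0.0211·Cₑ + 0.141·0.12.
Cₑ = (0.2075 − 0.01692) / 0.0211 = 9.032 mg/L.

9.03 mg/L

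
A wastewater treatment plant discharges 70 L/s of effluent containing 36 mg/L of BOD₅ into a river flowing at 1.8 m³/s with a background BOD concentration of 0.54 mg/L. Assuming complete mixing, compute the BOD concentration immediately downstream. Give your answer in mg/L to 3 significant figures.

70 L/s = 0.07 m³/s.
Conservation of mass across the mixing zone: C = (0.07·36 + 1.8·0.54) / (0.07 + 1.8) = 3.492/1.87 = 1.867 mg/L.

1.87 mg/L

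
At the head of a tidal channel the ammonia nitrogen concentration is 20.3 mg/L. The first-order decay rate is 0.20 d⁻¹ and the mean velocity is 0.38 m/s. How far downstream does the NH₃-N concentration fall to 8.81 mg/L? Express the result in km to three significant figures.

137 km

From C = C₀·e^(−kt), t = ln(C₀/C)/k = ln(20.3/8.81)/0.20 = 0.8347/0.20 = 4.174 d.
Distance = v·t = 0.38 m/s × 3.606e+05 s = 1.37e+05 m = 137 km.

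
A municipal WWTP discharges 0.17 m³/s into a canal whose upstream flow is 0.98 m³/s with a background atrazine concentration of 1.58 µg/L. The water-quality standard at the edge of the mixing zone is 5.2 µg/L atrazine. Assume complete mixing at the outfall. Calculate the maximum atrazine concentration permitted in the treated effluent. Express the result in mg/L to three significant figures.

0.0261 mg/L

1.58 µg/L = 0.00158 mg/L.
5.2 µg/L = 0.0052 mg/L.
Mass balance: 0.0052·1.15 = 0.17·Cₑ + 0.98·0.00158.
Cₑ = (0.00598 − 0.001548) / 0.17 = 0.02607 mg/L.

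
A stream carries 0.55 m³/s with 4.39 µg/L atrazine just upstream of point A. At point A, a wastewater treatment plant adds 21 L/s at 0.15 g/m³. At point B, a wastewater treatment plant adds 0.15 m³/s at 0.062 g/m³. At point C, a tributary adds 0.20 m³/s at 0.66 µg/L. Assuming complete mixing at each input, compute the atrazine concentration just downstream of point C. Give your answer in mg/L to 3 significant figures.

4.39 µg/L = 0.00439 mg/L.
21 L/s = 0.021 m³/s.
After input A: C = (0.55·0.00439 + 0.021·0.15) / 0.571 = 0.009745 mg/L.
After input B: C = (0.571·0.009745 + 0.15·0.062) / 0.721 = 0.02062 mg/L.
0.66 µg/L = 0.00066 mg/L.
After input C: C = (0.721·0.02062 + 0.2·0.00066) / 0.921 = 0.01628 mg/L.

0.0163 mg/L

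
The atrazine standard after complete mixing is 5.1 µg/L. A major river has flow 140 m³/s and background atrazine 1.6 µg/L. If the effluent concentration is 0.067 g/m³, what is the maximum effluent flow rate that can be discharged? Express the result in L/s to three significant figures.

7920 L/s

1.6 µg/L = 0.0016 mg/L.
5.1 µg/L = 0.0051 mg/L.
Mass balance at complete mixing: C_std·(Q_w + Q_r) = Q_w·C_e + Q_r·C_b.
Rearranging, Q_w = Q_r·(C_std − C_b)/(C_e − C_std) = 140·(0.0051 − 0.0016) / (0.067 − 0.0051) = 7.916 m³/s.
= 7916 L/s.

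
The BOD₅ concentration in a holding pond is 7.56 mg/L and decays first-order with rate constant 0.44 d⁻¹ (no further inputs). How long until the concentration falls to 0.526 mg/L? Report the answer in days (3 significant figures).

t = ln(C₀/C)/k = ln(7.56/0.526)/0.44 = 2.665/0.44 = 6.058 d.

6.06 d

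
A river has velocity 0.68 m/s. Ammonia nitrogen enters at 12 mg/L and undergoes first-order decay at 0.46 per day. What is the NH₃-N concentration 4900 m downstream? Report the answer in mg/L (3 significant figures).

11.5 mg/L

Travel time t = 4900 m / 0.68 m/s = 4900/0.68 = 7206 s = 0.0834 d.
First-order decay: C = 12·exp(−0.46·0.0834) = 12·0.9624 = 11.55 mg/L.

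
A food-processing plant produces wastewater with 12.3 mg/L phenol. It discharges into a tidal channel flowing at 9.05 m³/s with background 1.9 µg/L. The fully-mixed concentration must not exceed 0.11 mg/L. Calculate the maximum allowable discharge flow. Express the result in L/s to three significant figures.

80.3 L/s

1.9 µg/L = 0.0019 mg/L.
Mass balance at complete mixing: C_std·(Q_w + Q_r) = Q_w·C_e + Q_r·C_b.
Rearranging, Q_w = Q_r·(C_std − C_b)/(C_e − C_std) = 9.05·(0.11 − 0.0019) / (12.3 − 0.11) = 0.08025 m³/s.
= 80.25 L/s.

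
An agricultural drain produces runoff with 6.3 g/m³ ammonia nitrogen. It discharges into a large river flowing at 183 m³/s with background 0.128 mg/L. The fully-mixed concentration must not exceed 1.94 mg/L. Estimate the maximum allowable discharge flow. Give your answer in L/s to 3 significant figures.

76100 L/s

Mass balance at complete mixing: C_std·(Q_w + Q_r) = Q_w·C_e + Q_r·C_b.
Rearranging, Q_w = Q_r·(C_std − C_b)/(C_e − C_std) = 183·(1.94 − 0.128) / (6.3 − 1.94) = 76.05 m³/s.
= 7.605e+04 L/s.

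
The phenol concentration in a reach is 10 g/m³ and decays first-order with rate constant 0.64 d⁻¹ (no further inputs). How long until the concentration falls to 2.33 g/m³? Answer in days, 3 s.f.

t = ln(C₀/C)/k = ln(10/2.33)/0.64 = 1.457/0.64 = 2.276 d.

2.28 d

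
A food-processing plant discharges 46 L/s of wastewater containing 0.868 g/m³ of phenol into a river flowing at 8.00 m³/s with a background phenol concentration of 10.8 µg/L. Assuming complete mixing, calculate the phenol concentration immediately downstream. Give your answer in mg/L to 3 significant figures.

0.0157 mg/L

46 L/s = 0.046 m³/s.
10.8 µg/L = 0.0108 mg/L.
By mass balance at complete mixing, C = (0.046·0.868 + 8·0.0108) / (0.046 + 8) = 0.1263/8.046 = 0.0157 mg/L.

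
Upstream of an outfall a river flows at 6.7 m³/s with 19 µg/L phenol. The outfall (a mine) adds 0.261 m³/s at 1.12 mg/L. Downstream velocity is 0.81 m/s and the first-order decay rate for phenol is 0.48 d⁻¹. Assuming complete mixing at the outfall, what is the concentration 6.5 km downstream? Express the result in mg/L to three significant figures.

19 µg/L = 0.019 mg/L.
After complete mixing, C₀ = (0.261·1.12 + 6.7·0.019) / 6.961 = 0.06028 mg/L.
Travel time t = 6500 m / 0.81 m/s = 8025 s = 0.09288 d.
C = 0.06028·exp(−0.48·0.09288) = 0.06028·0.9564 = 0.05765 mg/L.

0.0577 mg/L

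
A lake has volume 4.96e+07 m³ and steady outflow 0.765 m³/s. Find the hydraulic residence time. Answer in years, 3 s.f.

2.05 yr

Q = 0.765 m³/s × 3.156e+07 s/yr = 2.414e+07 m³/yr.
Hydraulic residence time τ = V/Q = 4.96e+07/2.414e+07 = 2.055 yr.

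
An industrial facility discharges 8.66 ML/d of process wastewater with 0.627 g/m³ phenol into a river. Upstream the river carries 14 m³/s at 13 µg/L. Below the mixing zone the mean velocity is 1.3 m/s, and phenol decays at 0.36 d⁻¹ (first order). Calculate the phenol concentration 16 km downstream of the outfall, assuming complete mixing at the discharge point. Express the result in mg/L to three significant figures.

8.66 ML/d = 0.1002 m³/s.
13 µg/L = 0.013 mg/L.
After complete mixing, C₀ = (0.1002·0.627 + 14·0.013) / 14.1 = 0.01736 mg/L.
Travel time t = 1.6e+04 m / 1.3 m/s = 1.231e+04 s = 0.1425 d.
C = 0.01736·exp(−0.36·0.1425) = 0.01736·0.95 = 0.0165 mg/L.

0.0165 mg/L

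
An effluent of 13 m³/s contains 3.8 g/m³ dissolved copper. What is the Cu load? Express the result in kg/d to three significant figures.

4270 kg/d

Mass flux = Q·C = 13 m³/s × 3.8 g/m³ = 49.4 g/s.
= 49.4 g/s × 86.4 = 4268 kg/d.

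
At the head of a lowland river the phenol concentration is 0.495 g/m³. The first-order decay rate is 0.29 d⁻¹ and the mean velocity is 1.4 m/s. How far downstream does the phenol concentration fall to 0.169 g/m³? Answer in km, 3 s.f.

From C = C₀·e^(−kt), t = ln(C₀/C)/k = ln(0.495/0.169)/0.29 = 1.075/0.29 = 3.706 d.
Distance = v·t = 1.4 m/s × 3.202e+05 s = 4.482e+05 m = 448.2 km.

448 km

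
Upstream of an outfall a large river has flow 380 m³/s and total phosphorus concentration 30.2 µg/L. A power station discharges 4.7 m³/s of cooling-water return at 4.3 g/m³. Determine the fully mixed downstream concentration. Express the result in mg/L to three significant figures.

0.0824 mg/L

30.2 µg/L = 0.0302 mg/L.
Flow-weighted mixing gives C = (4.7·4.3 + 380·0.0302) / (4.7 + 380) = 31.69/384.7 = 0.08237 mg/L.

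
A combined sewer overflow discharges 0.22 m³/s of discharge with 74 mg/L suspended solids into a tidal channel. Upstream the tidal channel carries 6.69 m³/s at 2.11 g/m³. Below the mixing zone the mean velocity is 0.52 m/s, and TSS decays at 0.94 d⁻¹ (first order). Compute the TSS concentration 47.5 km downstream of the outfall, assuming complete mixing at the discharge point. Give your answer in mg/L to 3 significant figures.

After complete mixing, C₀ = (0.22·74 + 6.69·2.11) / 6.91 = 4.399 mg/L.
Travel time t = 4.75e+04 m / 0.52 m/s = 9.135e+04 s = 1.057 d.
C = 4.399·exp(−0.94·1.057) = 4.399·0.3702 = 1.628 mg/L.

1.63 mg/L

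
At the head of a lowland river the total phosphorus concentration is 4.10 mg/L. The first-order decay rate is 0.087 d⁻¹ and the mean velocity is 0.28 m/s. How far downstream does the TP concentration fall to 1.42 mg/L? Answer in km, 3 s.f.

From C = C₀·e^(−kt), t = ln(C₀/C)/k = ln(4.10/1.42)/0.087 = 1.06/0.087 = 12.19 d.
Distance = v·t = 0.28 m/s × 1.053e+06 s = 2.948e+05 m = 294.8 km.

295 km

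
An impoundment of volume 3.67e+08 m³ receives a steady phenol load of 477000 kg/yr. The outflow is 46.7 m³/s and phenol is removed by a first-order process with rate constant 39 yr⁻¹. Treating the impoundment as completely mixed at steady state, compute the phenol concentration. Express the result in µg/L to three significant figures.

Outflow Q = 46.7 m³/s × 3.156e+07 s/yr = 1.474e+09 m³/yr.
Steady-state CSTR mass balance: W = Q·C + k·V·C, so C = W/(Q + kV).
Q + kV = 1.474e+09 + 39·3.67e+08 = 1.579e+10 m³/yr.
C = 477000/1.579e+10 = 3.022e-05 kg/m³ = 0.03022 mg/L = 30.22 µg/L.

30.2 µg/L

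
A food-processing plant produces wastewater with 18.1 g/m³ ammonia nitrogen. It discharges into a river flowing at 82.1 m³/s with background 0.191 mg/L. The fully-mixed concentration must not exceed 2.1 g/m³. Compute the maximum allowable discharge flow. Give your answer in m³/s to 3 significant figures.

9.80 m³/s

Mass balance at complete mixing: C_std·(Q_w + Q_r) = Q_w·C_e + Q_r·C_b.
Rearranging, Q_w = Q_r·(C_std − C_b)/(C_e − C_std) = 82.1·(2.1 − 0.191) / (18.1 − 2.1) = 9.796 m³/s.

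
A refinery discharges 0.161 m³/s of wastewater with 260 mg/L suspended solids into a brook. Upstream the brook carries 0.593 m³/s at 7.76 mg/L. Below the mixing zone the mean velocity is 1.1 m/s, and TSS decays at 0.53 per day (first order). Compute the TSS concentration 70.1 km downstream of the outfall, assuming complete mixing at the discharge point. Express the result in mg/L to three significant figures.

After complete mixing, C₀ = (0.161·260 + 0.593·7.76) / 0.754 = 61.62 mg/L.
Travel time t = 7.01e+04 m / 1.1 m/s = 6.373e+04 s = 0.7376 d.
C = 61.62·exp(−0.53·0.7376) = 61.62·0.6764 = 41.68 mg/L.

41.7 mg/L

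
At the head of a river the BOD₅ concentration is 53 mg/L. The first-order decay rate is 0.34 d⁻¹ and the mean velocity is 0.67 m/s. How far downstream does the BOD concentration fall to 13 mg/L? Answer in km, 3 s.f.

239 km

From C = C₀·e^(−kt), t = ln(C₀/C)/k = ln(53/13)/0.34 = 1.405/0.34 = 4.133 d.
Distance = v·t = 0.67 m/s × 3.571e+05 s = 2.393e+05 m = 239.3 km.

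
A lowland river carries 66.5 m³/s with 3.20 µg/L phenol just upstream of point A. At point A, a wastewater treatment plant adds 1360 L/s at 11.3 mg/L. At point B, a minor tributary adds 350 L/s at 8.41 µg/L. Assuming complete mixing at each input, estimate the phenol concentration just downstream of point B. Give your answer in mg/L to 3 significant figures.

0.228 mg/L

3.20 µg/L = 0.0032 mg/L.
1360 L/s = 1.36 m³/s.
After input A: C = (66.5·0.0032 + 1.36·11.3) / 67.86 = 0.2296 mg/L.
350 L/s = 0.35 m³/s.
8.41 µg/L = 0.00841 mg/L.
After input B: C = (67.86·0.2296 + 0.35·0.00841) / 68.21 = 0.2285 mg/L.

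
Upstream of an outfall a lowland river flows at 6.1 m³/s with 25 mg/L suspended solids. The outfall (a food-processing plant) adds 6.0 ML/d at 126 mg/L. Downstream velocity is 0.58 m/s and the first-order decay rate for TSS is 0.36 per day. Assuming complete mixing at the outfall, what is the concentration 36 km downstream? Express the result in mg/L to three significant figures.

6.0 ML/d = 0.06944 m³/s.
After complete mixing, C₀ = (0.06944·126 + 6.1·25) / 6.169 = 26.14 mg/L.
Travel time t = 3.6e+04 m / 0.58 m/s = 6.207e+04 s = 0.7184 d.
C = 26.14·exp(−0.36·0.7184) = 26.14·0.7721 = 20.18 mg/L.

20.2 mg/L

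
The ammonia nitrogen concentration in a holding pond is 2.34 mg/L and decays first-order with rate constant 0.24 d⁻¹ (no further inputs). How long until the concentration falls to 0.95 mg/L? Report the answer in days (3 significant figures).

3.76 d

t = ln(C₀/C)/k = ln(2.34/0.95)/0.24 = 0.9014/0.24 = 3.756 d.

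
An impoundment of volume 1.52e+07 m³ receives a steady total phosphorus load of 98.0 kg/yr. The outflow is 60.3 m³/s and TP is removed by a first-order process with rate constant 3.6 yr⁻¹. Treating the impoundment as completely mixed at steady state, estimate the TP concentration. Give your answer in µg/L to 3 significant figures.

0.0501 µg/L

Outflow Q = 60.3 m³/s × 3.156e+07 s/yr = 1.903e+09 m³/yr.
Steady-state CSTR mass balance: W = Q·C + k·V·C, so C = W/(Q + kV).
Q + kV = 1.903e+09 + 3.6·1.52e+07 = 1.958e+09 m³/yr.
C = 98.0/1.958e+09 = 5.006e-08 kg/m³ = 5.006e-05 mg/L = 0.05006 µg/L.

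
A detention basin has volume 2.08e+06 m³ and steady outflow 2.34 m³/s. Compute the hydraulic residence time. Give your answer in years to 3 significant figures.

Q = 2.34 m³/s × 3.156e+07 s/yr = 7.384e+07 m³/yr.
Hydraulic residence time τ = V/Q = 2.08e+06/7.384e+07 = 0.02817 yr.

0.0282 yr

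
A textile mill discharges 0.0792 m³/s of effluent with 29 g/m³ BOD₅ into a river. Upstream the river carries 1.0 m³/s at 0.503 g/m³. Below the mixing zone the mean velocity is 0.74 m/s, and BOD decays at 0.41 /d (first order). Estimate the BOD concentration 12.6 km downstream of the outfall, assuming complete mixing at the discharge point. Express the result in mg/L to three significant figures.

After complete mixing, C₀ = (0.0792·29 + 1·0.503) / 1.079 = 2.594 mg/L.
Travel time t = 1.26e+04 m / 0.74 m/s = 1.703e+04 s = 0.1971 d.
C = 2.594·exp(−0.41·0.1971) = 2.594·0.9224 = 2.393 mg/L.

2.39 mg/L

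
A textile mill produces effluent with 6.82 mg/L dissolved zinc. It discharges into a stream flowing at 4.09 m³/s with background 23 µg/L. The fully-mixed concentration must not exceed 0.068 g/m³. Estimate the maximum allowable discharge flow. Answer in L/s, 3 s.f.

27.3 L/s

23 µg/L = 0.023 mg/L.
Mass balance at complete mixing: C_std·(Q_w + Q_r) = Q_w·C_e + Q_r·C_b.
Rearranging, Q_w = Q_r·(C_std − C_b)/(C_e − C_std) = 4.09·(0.068 − 0.023) / (6.82 − 0.068) = 0.02726 m³/s.
= 27.26 L/s.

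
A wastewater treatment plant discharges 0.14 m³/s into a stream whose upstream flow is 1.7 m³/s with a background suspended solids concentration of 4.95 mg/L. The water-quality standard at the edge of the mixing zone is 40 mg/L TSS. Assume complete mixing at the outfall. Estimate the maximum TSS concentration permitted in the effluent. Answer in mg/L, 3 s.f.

Mass balance: 40·1.84 = 0.14·Cₑ + 1.7·4.95.
Cₑ = (73.6 − 8.415) / 0.14 = 465.6 mg/L.

466 mg/L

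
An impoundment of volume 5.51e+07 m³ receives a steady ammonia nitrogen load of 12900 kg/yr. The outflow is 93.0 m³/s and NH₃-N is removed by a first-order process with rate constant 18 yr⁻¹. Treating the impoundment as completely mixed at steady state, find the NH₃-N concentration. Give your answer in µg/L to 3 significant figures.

Outflow Q = 93.0 m³/s × 3.156e+07 s/yr = 2.935e+09 m³/yr.
Steady-state CSTR mass balance: W = Q·C + k·V·C, so C = W/(Q + kV).
Q + kV = 2.935e+09 + 18·5.51e+07 = 3.927e+09 m³/yr.
C = 12900/3.927e+09 = 3.285e-06 kg/m³ = 0.003285 mg/L = 3.285 µg/L.

3.29 µg/L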